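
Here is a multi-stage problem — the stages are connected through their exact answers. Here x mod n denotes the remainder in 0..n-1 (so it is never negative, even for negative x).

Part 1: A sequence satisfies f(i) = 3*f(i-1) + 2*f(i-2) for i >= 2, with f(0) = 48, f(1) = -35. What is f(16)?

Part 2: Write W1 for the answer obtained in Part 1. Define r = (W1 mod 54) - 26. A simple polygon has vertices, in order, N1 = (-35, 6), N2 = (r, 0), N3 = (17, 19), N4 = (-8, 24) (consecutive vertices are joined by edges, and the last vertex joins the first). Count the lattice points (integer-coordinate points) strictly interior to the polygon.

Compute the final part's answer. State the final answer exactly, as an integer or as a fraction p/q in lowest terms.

829

Part 1: f(2) = 3*(-35) + 2*(48) = -9; iterating: f(2)=-9, f(3)=-97, f(4)=-309, f(5)=-1121, f(6)=-3981, f(7)=-14185, f(8)=-50517, f(9)=-179921, f(10)=-640797, f(11)=-2282233, f(12)=-8128293, f(13)=-28949345, f(14)=-103104621, f(15)=-367212553, f(16)=-1307846901; answer -1307846901
Part 2: W1 = -1307846901; r = 25; cross terms: (-35*0 - 25*6)=-150, (25*19 - 17*0)=475, (17*24 - -8*19)=560, (-8*6 - -35*24)=792; twice the area = |1677| = 1677; area = 1677/2; boundary points = 6 + 1 + 5 + 9 = 21; strictly interior points = area - boundary/2 + 1 = 829; answer 829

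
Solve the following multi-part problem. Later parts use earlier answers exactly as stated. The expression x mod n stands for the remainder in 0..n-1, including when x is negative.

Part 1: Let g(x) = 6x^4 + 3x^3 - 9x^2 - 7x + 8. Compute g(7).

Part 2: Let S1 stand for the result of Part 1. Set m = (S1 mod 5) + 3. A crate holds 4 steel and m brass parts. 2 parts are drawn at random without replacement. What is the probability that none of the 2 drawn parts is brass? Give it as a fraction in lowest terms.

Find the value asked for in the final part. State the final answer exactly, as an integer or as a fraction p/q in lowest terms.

Part 1: 6*(7)^4 + 3*(7)^3 - 9*(7)^2 - 7*(7)^1 + 8 = (14406) + (1029) + (-441) + (-49) + (8) = 14953; answer 14953
Part 2: S1 = 14953; m = 6; total draws C(10,2) = 45; favorable C(4,2) = 6; P = 2/15; answer 2/15

2/15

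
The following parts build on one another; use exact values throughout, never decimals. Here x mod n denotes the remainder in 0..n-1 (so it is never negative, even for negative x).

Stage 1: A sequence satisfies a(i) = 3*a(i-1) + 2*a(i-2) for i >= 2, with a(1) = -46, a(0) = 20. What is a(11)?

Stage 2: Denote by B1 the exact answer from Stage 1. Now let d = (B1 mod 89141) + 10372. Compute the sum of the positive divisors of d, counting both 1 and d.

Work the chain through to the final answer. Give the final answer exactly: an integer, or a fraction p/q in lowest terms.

42222

Stage 1: a(2) = 3*(-46) + 2*(20) = -98; iterating: a(2)=-98, a(3)=-386, a(4)=-1354, a(5)=-4834, a(6)=-17210, a(7)=-61298, a(8)=-218314, a(9)=-777538, a(10)=-2769242, a(11)=-9862802; answer -9862802
Stage 2: B1 = -9862802; d = 42221; 42221 is prime, so its only divisors are 1 and 42221; sigma = 1 + 42221 = 42222; answer 42222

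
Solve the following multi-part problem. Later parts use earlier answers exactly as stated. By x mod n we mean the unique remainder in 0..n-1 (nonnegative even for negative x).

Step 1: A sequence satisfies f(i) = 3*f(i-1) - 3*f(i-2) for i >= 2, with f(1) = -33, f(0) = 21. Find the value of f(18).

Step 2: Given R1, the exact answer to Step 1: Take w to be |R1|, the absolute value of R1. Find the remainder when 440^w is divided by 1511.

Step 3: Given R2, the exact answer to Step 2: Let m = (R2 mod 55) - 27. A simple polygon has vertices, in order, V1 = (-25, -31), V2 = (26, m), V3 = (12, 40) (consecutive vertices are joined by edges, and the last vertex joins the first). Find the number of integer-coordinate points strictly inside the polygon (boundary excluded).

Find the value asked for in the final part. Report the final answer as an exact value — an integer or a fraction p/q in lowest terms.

Step 1: f(2) = 3*(-33) - 3*(21) = -162; iterating: f(2)=-162, f(3)=-387, f(4)=-675, f(5)=-864, f(6)=-567, f(7)=891, f(8)=4374, f(9)=10449, f(10)=18225, f(11)=23328, f(12)=15309, f(13)=-24057, f(14)=-118098, f(15)=-282123, f(16)=-492075, f(17)=-629856, f(18)=-413343; answer -413343
Step 2: R1 = -413343; w = 413343; squarings mod 1511: 440^1=440, 440^2=192, 440^4=600, 440^8=382, 440^16=868, 440^32=946, 440^64=404, 440^128=28, 440^256=784, 440^512=1190, 440^1024=293, 440^2048=1233, 440^4096=223, 440^8192=1377, 440^16384=1335, 440^32768=756, 440^65536=378, 440^131072=850, 440^262144=242; 440^413343 = 440^1 * 440^2 * 440^4 * 440^8 * 440^16 * 440^128 * 440^512 * 440^1024 * 440^2048 * 440^16384 * 440^131072 * 440^262144 = 1057 (mod 1511); answer 1057
Step 3: R2 = 1057; m = -15; cross terms: (-25*-15 - 26*-31)=1181, (26*40 - 12*-15)=1220, (12*-31 - -25*40)=628; twice the area = |3029| = 3029; area = 3029/2; boundary points = 1 + 1 + 1 = 3; strictly interior points = area - boundary/2 + 1 = 1514; answer 1514

1514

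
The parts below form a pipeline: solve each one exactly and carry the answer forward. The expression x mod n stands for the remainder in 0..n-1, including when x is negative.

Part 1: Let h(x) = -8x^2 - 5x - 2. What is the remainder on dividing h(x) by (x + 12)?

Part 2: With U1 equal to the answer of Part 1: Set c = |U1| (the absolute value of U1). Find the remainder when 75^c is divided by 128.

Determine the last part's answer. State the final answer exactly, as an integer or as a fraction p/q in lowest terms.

Part 1: remainder = value at the root: -8*(-12)^2 - 5*(-12)^1 - 2 = (-1152) + (60) + (-2) = -1094; answer -1094
Part 2: U1 = -1094; c = 1094; squarings mod 128: 75^1=75, 75^2=121, 75^4=49, 75^8=97, 75^16=65, 75^32=1, 75^64=1, 75^128=1, 75^256=1, 75^512=1, 75^1024=1; 75^1094 = 75^2 * 75^4 * 75^64 * 75^1024 = 41 (mod 128); answer 41

41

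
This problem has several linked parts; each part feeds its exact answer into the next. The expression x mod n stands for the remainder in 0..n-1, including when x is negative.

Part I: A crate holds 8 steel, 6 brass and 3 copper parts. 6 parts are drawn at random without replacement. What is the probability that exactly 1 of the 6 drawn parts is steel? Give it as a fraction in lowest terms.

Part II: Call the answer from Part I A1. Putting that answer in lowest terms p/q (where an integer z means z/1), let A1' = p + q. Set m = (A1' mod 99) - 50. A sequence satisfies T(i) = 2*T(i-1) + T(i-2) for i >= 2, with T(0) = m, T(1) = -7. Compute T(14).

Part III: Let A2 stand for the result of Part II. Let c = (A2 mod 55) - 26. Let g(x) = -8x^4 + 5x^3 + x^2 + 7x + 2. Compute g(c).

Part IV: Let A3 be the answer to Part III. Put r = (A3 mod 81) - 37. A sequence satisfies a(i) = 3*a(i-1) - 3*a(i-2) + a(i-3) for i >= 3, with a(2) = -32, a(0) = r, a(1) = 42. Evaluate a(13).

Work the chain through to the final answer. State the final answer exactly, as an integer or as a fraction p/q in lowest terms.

Part I: total draws C(17,6) = 12376; favorable C(8,1)*C(9,5) = 1008; P = 18/221; answer 18/221
Part II: A1 = 18/221; threaded value p + q = 239; m = -9; T(2) = 2*(-7) + 1*(-9) = -23; iterating: T(2)=-23, T(3)=-53, T(4)=-129, T(5)=-311, T(6)=-751, T(7)=-1813, T(8)=-4377, T(9)=-10567, T(10)=-25511, T(11)=-61589, T(12)=-148689, T(13)=-358967, T(14)=-866623; answer -866623
Part III: A2 = -866623; c = -14; -8*(-14)^4 + 5*(-14)^3 + 1*(-14)^2 + 7*(-14)^1 + 2 = (-307328) + (-13720) + (196) + (-98) + (2) = -320948; answer -320948
Part IV: A3 = -320948; r = 18; a(3) = 3*(-32) - 3*(42) + 1*(18) = -204; iterating: a(3)=-204, a(4)=-474, a(5)=-842, a(6)=-1308, a(7)=-1872, a(8)=-2534, a(9)=-3294, a(10)=-4152, a(11)=-5108, a(12)=-6162, a(13)=-7314; answer -7314

-7314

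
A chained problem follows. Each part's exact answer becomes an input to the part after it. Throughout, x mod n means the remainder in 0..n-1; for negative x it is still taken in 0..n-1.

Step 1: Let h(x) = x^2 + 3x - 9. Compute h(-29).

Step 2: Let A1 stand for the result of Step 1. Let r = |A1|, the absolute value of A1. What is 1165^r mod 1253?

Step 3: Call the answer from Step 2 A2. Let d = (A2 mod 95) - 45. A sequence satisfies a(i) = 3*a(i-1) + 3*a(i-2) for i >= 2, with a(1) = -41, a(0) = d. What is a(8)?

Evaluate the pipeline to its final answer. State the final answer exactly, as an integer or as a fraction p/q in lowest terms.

-603045

Step 1: 1*(-29)^2 + 3*(-29)^1 - 9 = (841) + (-87) + (-9) = 745; answer 745
Step 2: A1 = 745; r = 745; squarings mod 1253: 1165^1=1165, 1165^2=226, 1165^4=956, 1165^8=499, 1165^16=907, 1165^32=681, 1165^64=151, 1165^128=247, 1165^256=865, 1165^512=184; 1165^745 = 1165^1 * 1165^8 * 1165^32 * 1165^64 * 1165^128 * 1165^512 = 395 (mod 1253); answer 395
Step 3: A2 = 395; d = -30; a(2) = 3*(-41) + 3*(-30) = -213; iterating: a(2)=-213, a(3)=-762, a(4)=-2925, a(5)=-11061, a(6)=-41958, a(7)=-159057, a(8)=-603045; answer -603045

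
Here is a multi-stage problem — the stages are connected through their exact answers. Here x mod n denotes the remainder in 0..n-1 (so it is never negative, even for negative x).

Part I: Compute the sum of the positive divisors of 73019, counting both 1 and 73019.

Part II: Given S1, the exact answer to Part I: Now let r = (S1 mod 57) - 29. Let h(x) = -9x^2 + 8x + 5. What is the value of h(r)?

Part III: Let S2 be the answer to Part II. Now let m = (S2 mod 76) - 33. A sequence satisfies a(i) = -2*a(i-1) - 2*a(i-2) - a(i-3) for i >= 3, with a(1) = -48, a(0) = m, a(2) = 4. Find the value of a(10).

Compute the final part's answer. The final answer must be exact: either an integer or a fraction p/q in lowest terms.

-160

Part I: 73019 is prime, so its only divisors are 1 and 73019; sigma = 1 + 73019 = 73020; answer 73020
Part II: S1 = 73020; r = -26; -9*(-26)^2 + 8*(-26)^1 + 5 = (-6084) + (-208) + (5) = -6287; answer -6287
Part III: S2 = -6287; m = -12; a(3) = -2*(4) - 2*(-48) - 1*(-12) = 100; iterating: a(3)=100, a(4)=-160, a(5)=116, a(6)=-12, a(7)=-48, a(8)=4, a(9)=100, a(10)=-160; answer -160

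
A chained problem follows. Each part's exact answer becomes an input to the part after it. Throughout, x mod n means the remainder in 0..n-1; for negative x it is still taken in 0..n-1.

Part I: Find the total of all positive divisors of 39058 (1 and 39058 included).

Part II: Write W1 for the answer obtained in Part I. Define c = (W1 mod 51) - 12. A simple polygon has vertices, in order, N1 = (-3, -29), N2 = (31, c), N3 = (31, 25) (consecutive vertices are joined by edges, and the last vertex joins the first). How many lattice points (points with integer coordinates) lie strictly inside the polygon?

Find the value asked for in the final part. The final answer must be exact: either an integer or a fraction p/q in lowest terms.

32

Part I: 39058 = 2 * 59 * 331; sigma = (1 + 2) * (1 + 59) * (1 + 331) = 3 * 60 * 332 = 59760; answer 59760
Part II: W1 = 59760; c = 27; cross terms: (-3*27 - 31*-29)=818, (31*25 - 31*27)=-62, (31*-29 - -3*25)=-824; twice the area = |-68| = 68; area = 34; boundary points = 2 + 2 + 2 = 6; strictly interior points = area - boundary/2 + 1 = 32; answer 32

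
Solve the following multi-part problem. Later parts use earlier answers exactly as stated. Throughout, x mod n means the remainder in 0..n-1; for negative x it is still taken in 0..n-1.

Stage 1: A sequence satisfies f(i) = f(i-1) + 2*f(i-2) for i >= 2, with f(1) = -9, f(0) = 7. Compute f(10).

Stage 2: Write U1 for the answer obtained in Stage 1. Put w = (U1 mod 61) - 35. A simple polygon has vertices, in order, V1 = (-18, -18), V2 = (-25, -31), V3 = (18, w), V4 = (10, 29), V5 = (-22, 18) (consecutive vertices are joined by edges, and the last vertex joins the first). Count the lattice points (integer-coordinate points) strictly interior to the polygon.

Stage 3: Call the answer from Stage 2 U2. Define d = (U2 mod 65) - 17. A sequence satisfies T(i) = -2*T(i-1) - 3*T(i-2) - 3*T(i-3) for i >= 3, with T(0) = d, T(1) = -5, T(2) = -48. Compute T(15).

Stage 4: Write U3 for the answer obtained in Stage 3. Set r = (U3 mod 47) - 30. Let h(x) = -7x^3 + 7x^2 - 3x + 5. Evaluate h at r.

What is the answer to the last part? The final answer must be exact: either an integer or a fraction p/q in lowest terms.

Stage 1: f(2) = 1*(-9) + 2*(7) = 5; iterating: f(2)=5, f(3)=-13, f(4)=-3, f(5)=-29, f(6)=-35, f(7)=-93, f(8)=-163, f(9)=-349, f(10)=-675; answer -675
Stage 2: U1 = -675; w = 22; cross terms: (-18*-31 - -25*-18)=108, (-25*22 - 18*-31)=8, (18*29 - 10*22)=302, (10*18 - -22*29)=818, (-22*-18 - -18*18)=720; twice the area = |1956| = 1956; area = 978; boundary points = 1 + 1 + 1 + 1 + 4 = 8; strictly interior points = area - boundary/2 + 1 = 975; answer 975
Stage 3: U2 = 975; d = -17; T(3) = -2*(-48) - 3*(-5) - 3*(-17) = 162; iterating: T(3)=162, T(4)=-165, T(5)=-12, T(6)=33, T(7)=465, T(8)=-993, T(9)=492, T(10)=600, T(11)=303, T(12)=-3882, T(13)=5055, T(14)=627, T(15)=-4773; answer -4773
Stage 4: U3 = -4773; r = -9; -7*(-9)^3 + 7*(-9)^2 - 3*(-9)^1 + 5 = (5103) + (567) + (27) + (5) = 5702; answer 5702

5702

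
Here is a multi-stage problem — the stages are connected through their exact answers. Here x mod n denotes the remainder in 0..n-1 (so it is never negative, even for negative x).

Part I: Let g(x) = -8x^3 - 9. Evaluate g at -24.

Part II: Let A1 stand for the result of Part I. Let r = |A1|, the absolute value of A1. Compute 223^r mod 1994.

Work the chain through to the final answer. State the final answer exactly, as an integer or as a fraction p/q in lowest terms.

Part I: -8*(-24)^3 - 9 = (110592) + (-9) = 110583; answer 110583
Part II: A1 = 110583; r = 110583; squarings mod 1994: 223^1=223, 223^2=1873, 223^4=683, 223^8=1887, 223^16=1479, 223^32=23, 223^64=529, 223^128=681, 223^256=1153, 223^512=1405, 223^1024=1959, 223^2048=1225, 223^4096=1137, 223^8192=657, 223^16384=945, 223^32768=1707, 223^65536=615; 223^110583 = 223^1 * 223^2 * 223^4 * 223^16 * 223^32 * 223^64 * 223^128 * 223^256 * 223^512 * 223^1024 * 223^2048 * 223^8192 * 223^32768 * 223^65536 = 1663 (mod 1994); answer 1663

1663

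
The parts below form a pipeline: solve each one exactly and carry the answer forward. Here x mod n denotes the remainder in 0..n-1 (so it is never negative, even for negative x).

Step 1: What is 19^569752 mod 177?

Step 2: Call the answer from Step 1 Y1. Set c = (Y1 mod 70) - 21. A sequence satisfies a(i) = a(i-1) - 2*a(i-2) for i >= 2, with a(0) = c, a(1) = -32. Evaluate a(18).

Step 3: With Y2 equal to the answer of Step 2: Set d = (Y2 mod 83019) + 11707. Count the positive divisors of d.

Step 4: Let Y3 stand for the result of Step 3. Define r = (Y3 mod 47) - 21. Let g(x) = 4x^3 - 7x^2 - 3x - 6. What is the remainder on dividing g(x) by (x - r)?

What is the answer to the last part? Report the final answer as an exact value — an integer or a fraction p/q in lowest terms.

-29912

Step 1: squarings mod 177: 19^1=19, 19^2=7, 19^4=49, 19^8=100, 19^16=88, 19^32=133, 19^64=166, 19^128=121, 19^256=127, 19^512=22, 19^1024=130, 19^2048=85, 19^4096=145, 19^8192=139, 19^16384=28, 19^32768=76, 19^65536=112, 19^131072=154, 19^262144=175, 19^524288=4; 19^569752 = 19^8 * 19^16 * 19^128 * 19^256 * 19^4096 * 19^8192 * 19^32768 * 19^524288 = 85 (mod 177); answer 85
Step 2: Y1 = 85; c = -6; a(2) = 1*(-32) - 2*(-6) = -20; iterating: a(2)=-20, a(3)=44, a(4)=84, a(5)=-4, a(6)=-172, a(7)=-164, a(8)=180, a(9)=508, a(10)=148, a(11)=-868, a(12)=-1164, a(13)=572, a(14)=2900, a(15)=1756, a(16)=-4044, a(17)=-7556, a(18)=532; answer 532
Step 3: Y2 = 532; d = 12239; 12239 is prime, so its only divisors are 1 and 12239; count = 2; answer 2
Step 4: Y3 = 2; r = -19; remainder = value at the root: 4*(-19)^3 - 7*(-19)^2 - 3*(-19)^1 - 6 = (-27436) + (-2527) + (57) + (-6) = -29912; answer -29912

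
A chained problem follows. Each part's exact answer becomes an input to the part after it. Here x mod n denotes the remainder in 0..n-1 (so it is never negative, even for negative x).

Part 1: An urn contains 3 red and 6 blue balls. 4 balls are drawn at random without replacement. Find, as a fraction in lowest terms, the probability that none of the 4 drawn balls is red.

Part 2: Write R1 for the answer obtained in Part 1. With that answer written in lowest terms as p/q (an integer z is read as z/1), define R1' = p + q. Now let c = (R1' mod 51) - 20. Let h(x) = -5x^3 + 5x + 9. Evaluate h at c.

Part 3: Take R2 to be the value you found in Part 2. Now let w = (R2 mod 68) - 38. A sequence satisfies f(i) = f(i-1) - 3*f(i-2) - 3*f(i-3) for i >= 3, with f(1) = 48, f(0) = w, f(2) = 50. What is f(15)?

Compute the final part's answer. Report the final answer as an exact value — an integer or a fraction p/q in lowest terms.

-1230121

Part 1: total draws C(9,4) = 126; favorable C(6,4) = 15; P = 5/42; answer 5/42
Part 2: R1 = 5/42; threaded value p + q = 47; c = 27; -5*(27)^3 + 5*(27)^1 + 9 = (-98415) + (135) + (9) = -98271; answer -98271
Part 3: R2 = -98271; w = 19; f(3) = 1*(50) - 3*(48) - 3*(19) = -151; iterating: f(3)=-151, f(4)=-445, f(5)=-142, f(6)=1646, f(7)=3407, f(8)=-1105, f(9)=-16264, f(10)=-23170, f(11)=28937, f(12)=147239, f(13)=129938, f(14)=-398590, f(15)=-1230121; answer -1230121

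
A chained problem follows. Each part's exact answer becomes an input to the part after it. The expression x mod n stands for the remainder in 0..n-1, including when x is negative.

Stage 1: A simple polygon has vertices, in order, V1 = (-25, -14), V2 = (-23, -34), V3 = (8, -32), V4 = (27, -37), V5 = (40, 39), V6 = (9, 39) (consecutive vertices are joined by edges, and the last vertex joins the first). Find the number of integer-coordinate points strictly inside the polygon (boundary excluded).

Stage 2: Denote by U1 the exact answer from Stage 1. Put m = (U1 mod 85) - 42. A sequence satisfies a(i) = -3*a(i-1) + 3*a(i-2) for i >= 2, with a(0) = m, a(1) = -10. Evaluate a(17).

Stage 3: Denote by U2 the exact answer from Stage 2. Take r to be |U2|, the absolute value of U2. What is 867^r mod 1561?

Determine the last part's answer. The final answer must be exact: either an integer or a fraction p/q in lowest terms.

1553

Stage 1: cross terms: (-25*-34 - -23*-14)=528, (-23*-32 - 8*-34)=1008, (8*-37 - 27*-32)=568, (27*39 - 40*-37)=2533, (40*39 - 9*39)=1209, (9*-14 - -25*39)=849; twice the area = |6695| = 6695; area = 6695/2; boundary points = 2 + 1 + 1 + 1 + 31 + 1 = 37; strictly interior points = area - boundary/2 + 1 = 3330; answer 3330
Stage 2: U1 = 3330; m = -27; a(2) = -3*(-10) + 3*(-27) = -51; iterating: a(2)=-51, a(3)=123, a(4)=-522, a(5)=1935, a(6)=-7371, a(7)=27918, a(8)=-105867, a(9)=401355, a(10)=-1521666, a(11)=5769063, a(12)=-21872187, a(13)=82923750, a(14)=-314387811, a(15)=1191934683, a(16)=-4518967482, a(17)=17132706495; answer 17132706495
Stage 3: U2 = 17132706495; r = 17132706495; squarings mod 1561: 867^1=867, 867^2=848, 867^4=1044, 867^8=358, 867^16=162, 867^32=1268, 867^64=1555, 867^128=36, 867^256=1296, 867^512=1541, 867^1024=400, 867^2048=778, 867^4096=1177, 867^8192=722, 867^16384=1471, 867^32768=295, 867^65536=1170, 867^131072=1464, 867^262144=43, 867^524288=288, 867^1048576=211, 867^2097152=813, 867^4194304=666, 867^8388608=232, 867^16777216=750, 867^33554432=540, 867^67108864=1254, 867^134217728=589, 867^268435456=379, 867^536870912=29, 867^1073741824=841, 867^2147483648=148, 867^4294967296=50, 867^8589934592=939; 867^17132706495 = 867^1 * 867^2 * 867^4 * 867^8 * 867^16 * 867^32 * 867^128 * 867^512 * 867^2048 * 867^4096 * 867^16384 * 867^1048576 * 867^2097152 * 867^16777216 * 867^67108864 * 867^134217728 * 867^268435456 * 867^536870912 * 867^1073741824 * 867^2147483648 * 867^4294967296 * 867^8589934592 = 1553 (mod 1561); answer 1553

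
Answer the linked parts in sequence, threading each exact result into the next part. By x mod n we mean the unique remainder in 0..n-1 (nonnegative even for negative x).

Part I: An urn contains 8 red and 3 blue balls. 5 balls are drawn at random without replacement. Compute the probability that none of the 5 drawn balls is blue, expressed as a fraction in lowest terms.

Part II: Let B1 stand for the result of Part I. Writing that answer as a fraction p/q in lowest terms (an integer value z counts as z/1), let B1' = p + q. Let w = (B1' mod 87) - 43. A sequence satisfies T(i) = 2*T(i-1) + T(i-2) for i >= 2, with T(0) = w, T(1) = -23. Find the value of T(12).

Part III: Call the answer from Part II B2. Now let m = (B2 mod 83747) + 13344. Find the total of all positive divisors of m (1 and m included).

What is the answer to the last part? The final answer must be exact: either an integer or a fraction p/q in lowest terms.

Part I: total draws C(11,5) = 462; favorable C(8,5) = 56; P = 4/33; answer 4/33
Part II: B1 = 4/33; threaded value p + q = 37; w = -6; T(2) = 2*(-23) + 1*(-6) = -52; iterating: T(2)=-52, T(3)=-127, T(4)=-306, T(5)=-739, T(6)=-1784, T(7)=-4307, T(8)=-10398, T(9)=-25103, T(10)=-60604, T(11)=-146311, T(12)=-353226; answer -353226
Part III: B2 = -353226; m = 78853; 78853 is prime, so its only divisors are 1 and 78853; sigma = 1 + 78853 = 78854; answer 78854

78854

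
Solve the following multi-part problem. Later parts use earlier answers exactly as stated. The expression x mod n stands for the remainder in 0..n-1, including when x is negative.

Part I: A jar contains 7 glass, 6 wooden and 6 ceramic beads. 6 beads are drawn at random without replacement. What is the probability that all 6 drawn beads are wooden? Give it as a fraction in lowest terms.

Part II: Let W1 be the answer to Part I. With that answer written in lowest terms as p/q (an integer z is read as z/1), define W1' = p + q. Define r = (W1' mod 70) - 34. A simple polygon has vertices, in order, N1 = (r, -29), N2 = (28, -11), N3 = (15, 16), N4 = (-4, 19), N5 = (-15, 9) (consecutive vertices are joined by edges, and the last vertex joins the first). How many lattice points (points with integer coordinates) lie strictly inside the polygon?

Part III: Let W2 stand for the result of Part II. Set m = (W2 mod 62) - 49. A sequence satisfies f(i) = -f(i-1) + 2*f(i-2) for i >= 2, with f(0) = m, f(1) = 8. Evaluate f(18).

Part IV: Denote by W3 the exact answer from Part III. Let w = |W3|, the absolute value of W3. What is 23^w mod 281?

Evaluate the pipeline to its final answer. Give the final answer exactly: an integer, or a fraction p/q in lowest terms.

Part I: total draws C(19,6) = 27132; favorable C(6,6) = 1; P = 1/27132; answer 1/27132
Part II: W1 = 1/27132; threaded value p + q = 27133; r = 9; cross terms: (9*-11 - 28*-29)=713, (28*16 - 15*-11)=613, (15*19 - -4*16)=349, (-4*9 - -15*19)=249, (-15*-29 - 9*9)=354; twice the area = |2278| = 2278; area = 1139; boundary points = 1 + 1 + 1 + 1 + 2 = 6; strictly interior points = area - boundary/2 + 1 = 1137; answer 1137
Part III: W2 = 1137; m = -28; f(2) = -1*(8) + 2*(-28) = -64; iterating: f(2)=-64, f(3)=80, f(4)=-208, f(5)=368, f(6)=-784, f(7)=1520, f(8)=-3088, f(9)=6128, f(10)=-12304, f(11)=24560, f(12)=-49168, f(13)=98288, f(14)=-196624, f(15)=393200, f(16)=-786448, f(17)=1572848, f(18)=-3145744; answer -3145744
Part IV: W3 = -3145744; w = 3145744; squarings mod 281: 23^1=23, 23^2=248, 23^4=246, 23^8=101, 23^16=85, 23^32=200, 23^64=98, 23^128=50, 23^256=252, 23^512=279, 23^1024=4, 23^2048=16, 23^4096=256, 23^8192=63, 23^16384=35, 23^32768=101, 23^65536=85, 23^131072=200, 23^262144=98, 23^524288=50, 23^1048576=252, 23^2097152=279; 23^3145744 = 23^16 * 23^1048576 * 23^2097152 = 153 (mod 281); answer 153

153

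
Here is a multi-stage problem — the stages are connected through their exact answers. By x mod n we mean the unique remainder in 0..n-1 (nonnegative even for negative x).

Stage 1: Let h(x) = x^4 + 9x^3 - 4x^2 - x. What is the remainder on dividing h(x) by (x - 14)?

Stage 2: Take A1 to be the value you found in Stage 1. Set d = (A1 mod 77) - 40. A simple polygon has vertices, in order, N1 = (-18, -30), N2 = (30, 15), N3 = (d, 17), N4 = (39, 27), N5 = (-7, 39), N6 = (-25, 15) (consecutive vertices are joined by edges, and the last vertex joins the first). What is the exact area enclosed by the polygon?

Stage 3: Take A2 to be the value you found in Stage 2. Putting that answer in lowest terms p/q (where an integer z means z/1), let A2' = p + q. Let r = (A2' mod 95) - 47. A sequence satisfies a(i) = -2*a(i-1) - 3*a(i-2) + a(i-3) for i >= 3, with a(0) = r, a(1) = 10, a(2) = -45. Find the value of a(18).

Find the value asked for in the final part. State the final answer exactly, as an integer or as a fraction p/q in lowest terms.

Stage 1: remainder = value at the root: 1*(14)^4 + 9*(14)^3 - 4*(14)^2 - 1*(14)^1 = (38416) + (24696) + (-784) + (-14) = 62314; answer 62314
Stage 2: A1 = 62314; d = -19; cross terms: (-18*15 - 30*-30)=630, (30*17 - -19*15)=795, (-19*27 - 39*17)=-1176, (39*39 - -7*27)=1710, (-7*15 - -25*39)=870, (-25*-30 - -18*15)=1020; twice the area = |3849| = 3849; area = 3849/2; answer 3849/2
Stage 3: A2 = 3849/2; threaded value p + q = 3851; r = 4; a(3) = -2*(-45) - 3*(10) + 1*(4) = 64; iterating: a(3)=64, a(4)=17, a(5)=-271, a(6)=555, a(7)=-280, a(8)=-1376, a(9)=4147, a(10)=-4446, a(11)=-4925, a(12)=27335, a(13)=-44341, a(14)=1752, a(15)=156854, a(16)=-363305, a(17)=257800, a(18)=731169; answer 731169

731169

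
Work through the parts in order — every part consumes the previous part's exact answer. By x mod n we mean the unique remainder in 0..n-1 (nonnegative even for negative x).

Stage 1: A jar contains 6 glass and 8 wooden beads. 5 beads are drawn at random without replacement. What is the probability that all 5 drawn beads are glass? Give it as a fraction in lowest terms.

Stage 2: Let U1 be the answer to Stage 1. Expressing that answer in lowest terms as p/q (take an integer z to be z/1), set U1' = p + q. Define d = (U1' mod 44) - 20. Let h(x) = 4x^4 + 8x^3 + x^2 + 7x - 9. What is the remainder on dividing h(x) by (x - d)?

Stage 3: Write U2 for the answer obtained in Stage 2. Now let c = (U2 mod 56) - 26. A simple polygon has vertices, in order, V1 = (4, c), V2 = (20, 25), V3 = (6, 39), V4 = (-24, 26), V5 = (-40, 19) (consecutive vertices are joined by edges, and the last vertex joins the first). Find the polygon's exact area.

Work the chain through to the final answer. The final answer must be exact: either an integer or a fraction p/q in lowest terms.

Stage 1: total draws C(14,5) = 2002; favorable C(6,5) = 6; P = 3/1001; answer 3/1001
Stage 2: U1 = 3/1001; threaded value p + q = 1004; d = 16; remainder = value at the root: 4*(16)^4 + 8*(16)^3 + 1*(16)^2 + 7*(16)^1 - 9 = (262144) + (32768) + (256) + (112) + (-9) = 295271; answer 295271
Stage 3: U2 = 295271; c = 13; cross terms: (4*25 - 20*13)=-160, (20*39 - 6*25)=630, (6*26 - -24*39)=1092, (-24*19 - -40*26)=584, (-40*13 - 4*19)=-596; twice the area = |1550| = 1550; area = 775; answer 775

775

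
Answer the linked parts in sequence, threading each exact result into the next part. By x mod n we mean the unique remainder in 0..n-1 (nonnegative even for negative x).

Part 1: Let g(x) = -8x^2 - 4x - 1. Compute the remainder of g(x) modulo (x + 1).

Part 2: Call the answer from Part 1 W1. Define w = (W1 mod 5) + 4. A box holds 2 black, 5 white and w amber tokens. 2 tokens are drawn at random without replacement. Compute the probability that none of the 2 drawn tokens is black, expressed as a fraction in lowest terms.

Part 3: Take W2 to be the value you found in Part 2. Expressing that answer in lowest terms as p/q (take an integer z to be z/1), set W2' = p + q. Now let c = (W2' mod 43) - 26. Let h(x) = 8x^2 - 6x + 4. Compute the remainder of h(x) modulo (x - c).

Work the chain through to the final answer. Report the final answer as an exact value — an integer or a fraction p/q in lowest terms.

3658

Part 1: remainder = value at the root: -8*(-1)^2 - 4*(-1)^1 - 1 = (-8) + (4) + (-1) = -5; answer -5
Part 2: W1 = -5; w = 4; total draws C(11,2) = 55; favorable C(9,2) = 36; P = 36/55; answer 36/55
Part 3: W2 = 36/55; threaded value p + q = 91; c = -21; remainder = value at the root: 8*(-21)^2 - 6*(-21)^1 + 4 = (3528) + (126) + (4) = 3658; answer 3658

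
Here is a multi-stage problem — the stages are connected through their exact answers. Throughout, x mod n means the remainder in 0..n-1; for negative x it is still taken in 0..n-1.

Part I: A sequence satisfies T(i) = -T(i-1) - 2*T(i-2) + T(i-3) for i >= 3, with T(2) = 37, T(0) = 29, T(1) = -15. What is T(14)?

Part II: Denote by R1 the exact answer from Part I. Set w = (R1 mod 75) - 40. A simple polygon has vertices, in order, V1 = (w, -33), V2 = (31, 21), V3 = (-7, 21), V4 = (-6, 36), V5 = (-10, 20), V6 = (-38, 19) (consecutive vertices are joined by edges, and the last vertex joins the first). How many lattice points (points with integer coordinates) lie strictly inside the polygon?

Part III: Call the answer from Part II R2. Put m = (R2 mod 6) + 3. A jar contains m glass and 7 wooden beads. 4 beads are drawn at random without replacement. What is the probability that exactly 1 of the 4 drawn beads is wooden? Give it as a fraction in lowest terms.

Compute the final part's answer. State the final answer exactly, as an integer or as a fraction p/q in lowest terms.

Part I: T(3) = -1*(37) - 2*(-15) + 1*(29) = 22; iterating: T(3)=22, T(4)=-111, T(5)=104, T(6)=140, T(7)=-459, T(8)=283, T(9)=775, T(10)=-1800, T(11)=533, T(12)=3842, T(13)=-6708, T(14)=-443; answer -443
Part II: R1 = -443; w = -33; cross terms: (-33*21 - 31*-33)=330, (31*21 - -7*21)=798, (-7*36 - -6*21)=-126, (-6*20 - -10*36)=240, (-10*19 - -38*20)=570, (-38*-33 - -33*19)=1881; twice the area = |3693| = 3693; area = 3693/2; boundary points = 2 + 38 + 1 + 4 + 1 + 1 = 47; strictly interior points = area - boundary/2 + 1 = 1824; answer 1824
Part III: R2 = 1824; m = 3; total draws C(10,4) = 210; favorable C(7,1)*C(3,3) = 7; P = 1/30; answer 1/30

1/30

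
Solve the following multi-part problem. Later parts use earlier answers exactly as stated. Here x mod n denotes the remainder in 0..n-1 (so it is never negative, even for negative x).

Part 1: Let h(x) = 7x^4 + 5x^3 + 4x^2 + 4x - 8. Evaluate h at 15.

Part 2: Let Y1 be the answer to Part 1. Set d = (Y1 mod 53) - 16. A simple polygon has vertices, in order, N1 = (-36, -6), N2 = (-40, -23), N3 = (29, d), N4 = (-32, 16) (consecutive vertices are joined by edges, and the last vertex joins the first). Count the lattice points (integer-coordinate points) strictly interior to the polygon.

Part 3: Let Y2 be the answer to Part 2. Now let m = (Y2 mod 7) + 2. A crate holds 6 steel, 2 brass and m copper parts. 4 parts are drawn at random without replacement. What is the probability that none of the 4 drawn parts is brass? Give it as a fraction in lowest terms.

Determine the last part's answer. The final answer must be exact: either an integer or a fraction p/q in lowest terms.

1/3

Part 1: 7*(15)^4 + 5*(15)^3 + 4*(15)^2 + 4*(15)^1 - 8 = (354375) + (16875) + (900) + (60) + (-8) = 372202; answer 372202
Part 2: Y1 = 372202; d = 20; cross terms: (-36*-23 - -40*-6)=588, (-40*20 - 29*-23)=-133, (29*16 - -32*20)=1104, (-32*-6 - -36*16)=768; twice the area = |2327| = 2327; area = 2327/2; boundary points = 1 + 1 + 1 + 2 = 5; strictly interior points = area - boundary/2 + 1 = 1162; answer 1162
Part 3: Y2 = 1162; m = 2; total draws C(10,4) = 210; favorable C(8,4) = 70; P = 1/3; answer 1/3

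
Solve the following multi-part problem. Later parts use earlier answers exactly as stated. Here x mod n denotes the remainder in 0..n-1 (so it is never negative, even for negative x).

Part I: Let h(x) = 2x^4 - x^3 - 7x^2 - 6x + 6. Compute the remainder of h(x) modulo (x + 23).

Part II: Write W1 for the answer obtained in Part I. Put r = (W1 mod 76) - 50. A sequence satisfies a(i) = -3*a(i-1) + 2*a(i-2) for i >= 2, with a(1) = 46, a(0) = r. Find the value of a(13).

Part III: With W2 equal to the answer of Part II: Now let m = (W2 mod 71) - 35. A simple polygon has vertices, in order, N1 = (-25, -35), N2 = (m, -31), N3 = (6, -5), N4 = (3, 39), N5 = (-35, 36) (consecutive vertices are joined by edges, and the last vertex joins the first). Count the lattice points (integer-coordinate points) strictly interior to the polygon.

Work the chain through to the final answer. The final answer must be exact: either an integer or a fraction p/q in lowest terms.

Part I: remainder = value at the root: 2*(-23)^4 - 1*(-23)^3 - 7*(-23)^2 - 6*(-23)^1 + 6 = (559682) + (12167) + (-3703) + (138) + (6) = 568290; answer 568290
Part II: W1 = 568290; r = -12; a(2) = -3*(46) + 2*(-12) = -162; iterating: a(2)=-162, a(3)=578, a(4)=-2058, a(5)=7330, a(6)=-26106, a(7)=92978, a(8)=-331146, a(9)=1179394, a(10)=-4200474, a(11)=14960210, a(12)=-53281578, a(13)=189765154; answer 189765154
Part III: W2 = 189765154; m = 11; cross terms: (-25*-31 - 11*-35)=1160, (11*-5 - 6*-31)=131, (6*39 - 3*-5)=249, (3*36 - -35*39)=1473, (-35*-35 - -25*36)=2125; twice the area = |5138| = 5138; area = 2569; boundary points = 4 + 1 + 1 + 1 + 1 = 8; strictly interior points = area - boundary/2 + 1 = 2566; answer 2566

2566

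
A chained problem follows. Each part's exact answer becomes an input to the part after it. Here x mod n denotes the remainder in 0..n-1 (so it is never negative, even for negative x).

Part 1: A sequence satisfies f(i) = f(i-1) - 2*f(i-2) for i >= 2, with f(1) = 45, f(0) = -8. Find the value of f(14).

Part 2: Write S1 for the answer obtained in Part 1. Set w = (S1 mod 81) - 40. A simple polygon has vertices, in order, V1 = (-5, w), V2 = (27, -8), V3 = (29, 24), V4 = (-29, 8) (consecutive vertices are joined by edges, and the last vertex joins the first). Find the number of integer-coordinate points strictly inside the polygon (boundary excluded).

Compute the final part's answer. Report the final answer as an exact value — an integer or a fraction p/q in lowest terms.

1499

Part 1: f(2) = 1*(45) - 2*(-8) = 61; iterating: f(2)=61, f(3)=-29, f(4)=-151, f(5)=-93, f(6)=209, f(7)=395, f(8)=-23, f(9)=-813, f(10)=-767, f(11)=859, f(12)=2393, f(13)=675, f(14)=-4111; answer -4111
Part 2: S1 = -4111; w = -20; cross terms: (-5*-8 - 27*-20)=580, (27*24 - 29*-8)=880, (29*8 - -29*24)=928, (-29*-20 - -5*8)=620; twice the area = |3008| = 3008; area = 1504; boundary points = 4 + 2 + 2 + 4 = 12; strictly interior points = area - boundary/2 + 1 = 1499; answer 1499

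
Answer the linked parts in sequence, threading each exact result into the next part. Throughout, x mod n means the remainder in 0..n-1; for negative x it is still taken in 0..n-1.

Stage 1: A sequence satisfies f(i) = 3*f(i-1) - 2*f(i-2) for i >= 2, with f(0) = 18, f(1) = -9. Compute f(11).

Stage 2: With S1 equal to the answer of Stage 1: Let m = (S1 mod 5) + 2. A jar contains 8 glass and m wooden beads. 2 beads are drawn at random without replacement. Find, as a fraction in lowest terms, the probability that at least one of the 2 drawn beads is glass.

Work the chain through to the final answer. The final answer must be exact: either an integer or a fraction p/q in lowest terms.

Stage 1: f(2) = 3*(-9) - 2*(18) = -63; iterating: f(2)=-63, f(3)=-171, f(4)=-387, f(5)=-819, f(6)=-1683, f(7)=-3411, f(8)=-6867, f(9)=-13779, f(10)=-27603, f(11)=-55251; answer -55251
Stage 2: S1 = -55251; m = 6; total draws C(14,2) = 91; complement C(6,2) = 15; favorable 91 - 15 = 76; P = 76/91; answer 76/91

76/91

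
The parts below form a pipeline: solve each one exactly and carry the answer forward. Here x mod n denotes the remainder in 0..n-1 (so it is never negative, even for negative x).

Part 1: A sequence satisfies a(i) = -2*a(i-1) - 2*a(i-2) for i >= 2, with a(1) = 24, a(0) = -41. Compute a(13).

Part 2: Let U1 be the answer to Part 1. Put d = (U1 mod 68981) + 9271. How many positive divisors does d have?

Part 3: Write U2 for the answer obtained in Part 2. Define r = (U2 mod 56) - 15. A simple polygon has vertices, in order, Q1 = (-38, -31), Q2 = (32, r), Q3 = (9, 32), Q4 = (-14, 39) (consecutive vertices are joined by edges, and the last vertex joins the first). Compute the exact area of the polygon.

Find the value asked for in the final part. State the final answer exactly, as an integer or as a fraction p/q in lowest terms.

Part 1: a(2) = -2*(24) - 2*(-41) = 34; iterating: a(2)=34, a(3)=-116, a(4)=164, a(5)=-96, a(6)=-136, a(7)=464, a(8)=-656, a(9)=384, a(10)=544, a(11)=-1856, a(12)=2624, a(13)=-1536; answer -1536
Part 2: U1 = -1536; d = 76716; 76716 = 2^2 * 3^2 * 2131; number of divisors = (2+1) * (2+1) * (1+1) = 18; answer 18
Part 3: U2 = 18; r = 3; cross terms: (-38*3 - 32*-31)=878, (32*32 - 9*3)=997, (9*39 - -14*32)=799, (-14*-31 - -38*39)=1916; twice the area = |4590| = 4590; area = 2295; answer 2295

2295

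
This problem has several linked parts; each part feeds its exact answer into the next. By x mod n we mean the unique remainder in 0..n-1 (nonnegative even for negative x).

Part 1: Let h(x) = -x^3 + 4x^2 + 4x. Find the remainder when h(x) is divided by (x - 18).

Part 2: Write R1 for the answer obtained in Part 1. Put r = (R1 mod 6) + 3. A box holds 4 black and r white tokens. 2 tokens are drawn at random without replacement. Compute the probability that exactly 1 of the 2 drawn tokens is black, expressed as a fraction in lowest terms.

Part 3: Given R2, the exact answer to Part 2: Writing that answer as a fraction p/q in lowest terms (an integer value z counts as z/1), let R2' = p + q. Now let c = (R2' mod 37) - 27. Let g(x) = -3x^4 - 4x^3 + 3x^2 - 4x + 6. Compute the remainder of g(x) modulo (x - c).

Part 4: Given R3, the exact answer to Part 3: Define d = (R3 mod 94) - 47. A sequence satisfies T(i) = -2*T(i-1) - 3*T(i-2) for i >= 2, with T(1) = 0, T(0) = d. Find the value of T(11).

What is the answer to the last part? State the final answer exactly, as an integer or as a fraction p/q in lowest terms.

-858

Part 1: remainder = value at the root: -1*(18)^3 + 4*(18)^2 + 4*(18)^1 = (-5832) + (1296) + (72) = -4464; answer -4464
Part 2: R1 = -4464; r = 3; total draws C(7,2) = 21; favorable C(4,1)*C(3,1) = 12; P = 4/7; answer 4/7
Part 3: R2 = 4/7; threaded value p + q = 11; c = -16; remainder = value at the root: -3*(-16)^4 - 4*(-16)^3 + 3*(-16)^2 - 4*(-16)^1 + 6 = (-196608) + (16384) + (768) + (64) + (6) = -179386; answer -179386
Part 4: R3 = -179386; d = 13; T(2) = -2*(0) - 3*(13) = -39; iterating: T(2)=-39, T(3)=78, T(4)=-39, T(5)=-156, T(6)=429, T(7)=-390, T(8)=-507, T(9)=2184, T(10)=-2847, T(11)=-858; answer -858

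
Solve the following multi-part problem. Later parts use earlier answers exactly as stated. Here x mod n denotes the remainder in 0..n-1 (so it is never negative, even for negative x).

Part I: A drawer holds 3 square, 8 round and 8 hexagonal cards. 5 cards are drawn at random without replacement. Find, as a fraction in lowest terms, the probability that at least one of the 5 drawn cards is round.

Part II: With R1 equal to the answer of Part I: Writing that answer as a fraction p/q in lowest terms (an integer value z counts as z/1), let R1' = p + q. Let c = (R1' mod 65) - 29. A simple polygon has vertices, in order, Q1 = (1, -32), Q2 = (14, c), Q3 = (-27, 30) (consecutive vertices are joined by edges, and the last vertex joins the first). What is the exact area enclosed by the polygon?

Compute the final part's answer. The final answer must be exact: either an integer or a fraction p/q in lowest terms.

851

Part I: total draws C(19,5) = 11628; complement C(11,5) = 462; favorable 11628 - 462 = 11166; P = 1861/1938; answer 1861/1938
Part II: R1 = 1861/1938; threaded value p + q = 3799; c = 0; cross terms: (1*0 - 14*-32)=448, (14*30 - -27*0)=420, (-27*-32 - 1*30)=834; twice the area = |1702| = 1702; area = 851; answer 851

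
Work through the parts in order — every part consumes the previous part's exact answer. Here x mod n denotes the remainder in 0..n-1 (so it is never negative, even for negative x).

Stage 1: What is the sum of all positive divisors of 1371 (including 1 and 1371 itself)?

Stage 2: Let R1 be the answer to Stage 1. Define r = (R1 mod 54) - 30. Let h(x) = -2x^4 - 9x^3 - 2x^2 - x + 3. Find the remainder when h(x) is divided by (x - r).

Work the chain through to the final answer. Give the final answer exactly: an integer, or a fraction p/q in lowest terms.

Stage 1: 1371 = 3 * 457; sigma = (1 + 3) * (1 + 457) = 4 * 458 = 1832; answer 1832
Stage 2: R1 = 1832; r = 20; remainder = value at the root: -2*(20)^4 - 9*(20)^3 - 2*(20)^2 - 1*(20)^1 + 3 = (-320000) + (-72000) + (-800) + (-20) + (3) = -392817; answer -392817

-392817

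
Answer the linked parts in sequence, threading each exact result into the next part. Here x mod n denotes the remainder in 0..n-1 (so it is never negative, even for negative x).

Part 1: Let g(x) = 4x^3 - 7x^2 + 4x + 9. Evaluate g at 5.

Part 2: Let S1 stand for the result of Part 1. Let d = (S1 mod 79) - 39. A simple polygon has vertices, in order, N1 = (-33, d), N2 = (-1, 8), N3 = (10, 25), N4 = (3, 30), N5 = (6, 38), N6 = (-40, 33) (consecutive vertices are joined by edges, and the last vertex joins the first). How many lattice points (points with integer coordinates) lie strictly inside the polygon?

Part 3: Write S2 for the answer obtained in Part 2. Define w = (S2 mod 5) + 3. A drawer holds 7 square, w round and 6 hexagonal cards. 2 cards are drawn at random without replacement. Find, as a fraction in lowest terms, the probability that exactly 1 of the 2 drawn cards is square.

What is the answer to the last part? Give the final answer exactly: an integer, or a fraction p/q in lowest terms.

35/68

Part 1: 4*(5)^3 - 7*(5)^2 + 4*(5)^1 + 9 = (500) + (-175) + (20) + (9) = 354; answer 354
Part 2: S1 = 354; d = -1; cross terms: (-33*8 - -1*-1)=-265, (-1*25 - 10*8)=-105, (10*30 - 3*25)=225, (3*38 - 6*30)=-66, (6*33 - -40*38)=1718, (-40*-1 - -33*33)=1129; twice the area = |2636| = 2636; area = 1318; boundary points = 1 + 1 + 1 + 1 + 1 + 1 = 6; strictly interior points = area - boundary/2 + 1 = 1316; answer 1316
Part 3: S2 = 1316; w = 4; total draws C(17,2) = 136; favorable C(7,1)*C(10,1) = 70; P = 35/68; answer 35/68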